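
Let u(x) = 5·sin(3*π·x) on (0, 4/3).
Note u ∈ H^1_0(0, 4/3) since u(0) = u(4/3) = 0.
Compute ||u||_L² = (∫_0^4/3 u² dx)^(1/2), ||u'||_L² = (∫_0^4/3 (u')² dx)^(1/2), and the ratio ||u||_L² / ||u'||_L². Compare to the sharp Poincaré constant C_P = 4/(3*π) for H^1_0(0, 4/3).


||u||_L² / ||u'||_L² = 1/(3*π) < C_P = 4/(3*π).

u(x) = 5·sin(3*π·x), so u'(x) = 15*π*cos(3*π*x).
Writing u(x) = A·sin(kπx/L) with A = 5 and k = 4, use ∫_0^L sin²(kπx/L) dx = L/2 and ∫_0^L cos²(kπx/L) dx = L/2.
u² = 25·sin²(3*π·x) and (u')² = 225*π^2·cos²(3*π·x), and each of sin², cos² integrates to L/2 = 2/3 over (0, 4/3).
∫_0^4/3 u² dx = 50/3, so ||u||_L² = 5*sqrt(6)/3.
∫_0^4/3 (u')² dx = 150*π^2, so ||u'||_L² = 5*sqrt(6)*π.
Ratio ||u||_L² / ||u'||_L² = 1/(3*π).
Sharp Poincaré constant on H^1_0(0, 4/3) is C_P = L/π = 4/(3*π), achieved by sin(3*π/4·x).
This is the k = 4 harmonic; the ratio L/(kπ) is strictly less than C_P = L/π, consistent with the sharp inequality ||u||_L² ≤ C_P ||u'||_L².


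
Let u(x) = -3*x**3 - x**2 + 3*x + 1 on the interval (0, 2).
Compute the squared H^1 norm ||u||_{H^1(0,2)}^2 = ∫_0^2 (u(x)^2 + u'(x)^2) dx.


||u||_{H^1}^2 = 65888/105

The H^1 norm (squared) on an interval (0, L) is
  ||u||_{H^1}^2 = ∫_0^L u(x)^2 dx + ∫_0^L u'(x)^2 dx.
Compute u'(x) = -9*x**2 - 2*x + 3.
Then u(x)^2 = 9*x**6 + 6*x**5 - 17*x**4 - 12*x**3 + 7*x**2 + 6*x + 1 and u'(x)^2 = 81*x**4 + 36*x**3 - 50*x**2 - 12*x + 9.
Integrate each monomial from 0 to 2 using ∫_0^2 c·x^n dx = c·2^(n+1)/(n+1):
  ∫_0^2 u(x)^2 dx = ∫_0^2 (9*x^6 + 6*x^5 - 17*x^4 - 12*x^3 + 7*x^2 + 6*x + 1) dx. Term by term:
    ∫_0^2 9*x^6 dx = 1152/7;  ∫_0^2 6*x^5 dx = 64;  ∫_0^2 -17*x^4 dx = -544/5;
    ∫_0^2 -12*x^3 dx = -48;  ∫_0^2 7*x^2 dx = 56/3;  ∫_0^2 6*x dx = 12;
    ∫_0^2 1 dx = 2.
  Sum: 1152/7 + 64 − 544/5 − 48 + 56/3 + 12 + 2 = 10966/105.
  ∫_0^2 u'(x)^2 dx = ∫_0^2 (81*x^4 + 36*x^3 - 50*x^2 - 12*x + 9) dx. Term by term:
    ∫_0^2 81*x^4 dx = 2592/5;  ∫_0^2 36*x^3 dx = 144;  ∫_0^2 -50*x^2 dx = -400/3;
    ∫_0^2 -12*x dx = -24;  ∫_0^2 9 dx = 18.
  Sum: 2592/5 + 144 − 400/3 − 24 + 18 = 7846/15.
Adding: ||u||_{H^1}^2 = 10966/105 + 7846/15 = 65888/105.


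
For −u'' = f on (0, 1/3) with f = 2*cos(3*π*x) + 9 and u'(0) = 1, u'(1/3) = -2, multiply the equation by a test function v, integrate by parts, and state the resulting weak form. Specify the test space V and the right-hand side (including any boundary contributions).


V = H^1(0, 1/3) (v unrestricted at boundary; u is determined up to an additive constant); weak form: ∫_0^1/3 u'v' dx = ∫_0^1/3 (2*cos(3*π*x) + 9) v dx − 2·v(1/3) − v(0) for all v ∈ V.

Multiply both sides by a test function v and integrate from 0 to 1/3:
  ∫_0^1/3 −u''(x) v(x) dx = ∫_0^1/3 f(x) v(x) dx.
Integrate the LHS by parts once:
  ∫_0^1/3 −u'' v dx = −[u'(x) v(x)]_0^1/3 + ∫_0^1/3 u'(x) v'(x) dx.
Thus ∫_0^1/3 u'(x) v'(x) dx = ∫_0^1/3 f(x) v(x) dx + [u'(x) v(x)]_0^1/3.
Choose V so that boundary terms are either known or forced to vanish.
u has inhomogeneous Neumann u'(0) = 1, u'(1/3) = -2. [u' v]_0^1/3 = (-2)·v(1/3) − (1)·v(0) = − 2·v(1/3) − v(0). Take V = H^1(0, 1/3); boundary term becomes part of RHS.
Weak formulation: find u (satisfying any essential BC) such that ∫_0^1/3 u'(x) v'(x) dx = ∫_0^1/3 f v dx − 2·v(1/3) − v(0) for all v ∈ V (Neumann data are natural BCs: they enter the RHS as boundary terms).
Substituting f(x) = 2*cos(3*π*x) + 9, the right-hand side is ∫_0^1/3 (2*cos(3*π*x) + 9) v dx − 2·v(1/3) − v(0).
Compatibility check (pure Neumann): taking v ≡ 1 ∈ V gives 0 = ∫_0^1/3 f dx + (-2) − (1), i.e. ∫_0^1/3 f dx must equal u'(0) − u'(1/3) = 3. Indeed ∫_0^1/3 (2*cos(3*π*x) + 9) dx = 3, so the data are compatible. The solution is then unique only up to an additive constant (fix it e.g. by requiring ∫_0^1/3 u dx = 0).


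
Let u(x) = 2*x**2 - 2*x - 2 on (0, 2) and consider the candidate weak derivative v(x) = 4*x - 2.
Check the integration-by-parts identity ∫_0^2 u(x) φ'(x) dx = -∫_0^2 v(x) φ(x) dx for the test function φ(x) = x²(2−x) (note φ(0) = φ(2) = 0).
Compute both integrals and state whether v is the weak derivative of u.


LHS = -56/15, RHS = -56/15. Yes, v = u' weakly.

u(x) = 2*x**2 - 2*x - 2, classical derivative u'(x) = 4*x - 2.
φ(x) = x²(2−x), so φ'(x) = x*(4 - 3*x).
Note φ(0) = φ(2) = 0, so the boundary term u·φ vanishes.
LHS = ∫_0^2 u(x) φ'(x) dx = ∫_0^2 (-6*x^4 + 14*x^3 - 2*x^2 - 8*x) dx. Term by term:
  ∫_0^2 -6*x^4 dx = -192/5;  ∫_0^2 14*x^3 dx = 56;  ∫_0^2 -2*x^2 dx = -16/3;
  ∫_0^2 -8*x dx = -16.
Sum: -192/5 + 56 − 16/3 − 16 = -56/15.
So LHS = -56/15.
∫_0^2 v(x) φ(x) dx = ∫_0^2 (-4*x^4 + 10*x^3 - 4*x^2) dx. Term by term:
  ∫_0^2 -4*x^4 dx = -128/5;  ∫_0^2 10*x^3 dx = 40;  ∫_0^2 -4*x^2 dx = -32/3.
Sum: -128/5 + 40 − 32/3 = 56/15.
So RHS = -∫_0^2 v(x) φ(x) dx = -56/15.
LHS = RHS, so the identity holds for this test φ.
Moreover u is smooth here and v(x) = u'(x) = 4*x - 2 pointwise, so the identity holds for every test function. Hence v is the weak derivative of u.


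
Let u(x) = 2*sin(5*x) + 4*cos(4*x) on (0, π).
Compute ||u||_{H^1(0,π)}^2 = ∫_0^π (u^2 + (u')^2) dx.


||u||_{H^1(0,π)}^2 = 2720/9 + 188*π

u'(x) = -16*sin(4*x) + 10*cos(5*x).
Expand u² and (u')² and integrate term by term on (0, π), using: for integers n ≥ 1, ∫_0^π sin²(nx) dx = ∫_0^π cos²(nx) dx = π/2; for n ≠ n', ∫_0^π sin(nx)sin(n'x) dx = ∫_0^π cos(nx)cos(n'x) dx = 0; and by product-to-sum, ∫_0^π sin(nx)cos(n'x) dx = ½∫_0^π [sin((n+n')x) + sin((n−n')x)] dx, which is 0 when n+n' is even and 2n/(n²−n'²) when n+n' is odd (it need not vanish on (0, π)).
  u² squared terms: (2)²·∫sin(5x)² dx = 4·π/2 = 2*π;  (4)²·∫cos(4x)² dx = 16·π/2 = 8*π.
  u² cross terms: 2·(2)·(4)·∫sin(5x)·cos(4x) dx = 16·(10/9) = 160/9.
  So ∫_0^π u² dx = 2*π + 8*π + 160/9 = 160/9 + 10*π.
  (u')² squared terms: (-16)²·∫sin(4x)² dx = 256·π/2 = 128*π;  (10)²·∫cos(5x)² dx = 100·π/2 = 50*π.
  (u')² cross terms: 2·(-16)·(10)·∫sin(4x)·cos(5x) dx = -320·(-8/9) = 2560/9.
  So ∫_0^π (u')² dx = 128*π + 50*π + 2560/9 = 2560/9 + 178*π.
||u||_{H^1}^2 = (160/9 + 10*π) + (2560/9 + 178*π) = 2720/9 + 188*π.


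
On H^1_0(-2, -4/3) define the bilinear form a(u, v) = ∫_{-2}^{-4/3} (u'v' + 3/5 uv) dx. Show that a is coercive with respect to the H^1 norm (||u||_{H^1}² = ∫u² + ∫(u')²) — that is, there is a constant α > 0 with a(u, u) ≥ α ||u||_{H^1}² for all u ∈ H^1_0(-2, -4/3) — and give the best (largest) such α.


α = 3*(4 + 15*π^2)/(5*(4 + 9*π^2))

Coercivity of a(·,·) on H^1_0(-2, -4/3) means a(u, u) ≥ α ||u||_{H^1}² for every u ∈ H^1_0.
The interval has length L = 2/3, and Poincaré/coercivity depend only on L. Here a(u, u) = ∫(u')² + (3/5)·∫u².
Here 0 < c = 3/5 < 1. The condition a(u,u) ≥ α||u||_{H^1}² reads (1−α)∫(u')² ≥ (α−c)∫u². Any admissible α is ≤ 1 (rapidly oscillating u have ∫u²/∫(u')² → 0), and α = 1 would force 0 ≥ (1−c)∫u², impossible since c < 1; so 1−α > 0. By the sharp Poincaré inequality on H^1_0 of an interval of length L, ∫(u')² ≥ (π/L)²∫u² with equality for the first sine mode sin(π(x−x₀)/L) (x₀ the left endpoint), so the inequality holds for all u iff (1−α)(π/L)² ≥ α − c, i.e. α ≤ ((π/L)² + c)/((π/L)² + 1) = (1 + c(L/π)²)/(1 + (L/π)²). With (π/L)² = 9*π^2/4 and c = 3/5, the largest admissible constant is α = ((π/L)² + c)/((π/L)² + 1).
Simplifying, α = 3*(4 + 15*π^2)/(5*(4 + 9*π^2)).


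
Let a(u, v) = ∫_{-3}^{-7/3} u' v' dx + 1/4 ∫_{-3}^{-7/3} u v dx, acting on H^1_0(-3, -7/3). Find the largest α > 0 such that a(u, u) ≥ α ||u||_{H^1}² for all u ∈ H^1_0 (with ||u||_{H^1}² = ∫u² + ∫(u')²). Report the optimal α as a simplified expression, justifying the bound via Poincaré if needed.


α = (1 + 9*π^2)/(4 + 9*π^2)

Coercivity of a(·,·) on H^1_0(-3, -7/3) means a(u, u) ≥ α ||u||_{H^1}² for every u ∈ H^1_0.
The interval has length L = 2/3, and Poincaré/coercivity depend only on L. Here a(u, u) = ∫(u')² + (1/4)·∫u².
Here 0 < c = 1/4 < 1. The condition a(u,u) ≥ α||u||_{H^1}² reads (1−α)∫(u')² ≥ (α−c)∫u². Any admissible α is ≤ 1 (rapidly oscillating u have ∫u²/∫(u')² → 0), and α = 1 would force 0 ≥ (1−c)∫u², impossible since c < 1; so 1−α > 0. By the sharp Poincaré inequality on H^1_0 of an interval of length L, ∫(u')² ≥ (π/L)²∫u² with equality for the first sine mode sin(π(x−x₀)/L) (x₀ the left endpoint), so the inequality holds for all u iff (1−α)(π/L)² ≥ α − c, i.e. α ≤ ((π/L)² + c)/((π/L)² + 1) = (1 + c(L/π)²)/(1 + (L/π)²). With (π/L)² = 9*π^2/4 and c = 1/4, the largest admissible constant is α = ((π/L)² + c)/((π/L)² + 1).
Simplifying, α = (1 + 9*π^2)/(4 + 9*π^2).


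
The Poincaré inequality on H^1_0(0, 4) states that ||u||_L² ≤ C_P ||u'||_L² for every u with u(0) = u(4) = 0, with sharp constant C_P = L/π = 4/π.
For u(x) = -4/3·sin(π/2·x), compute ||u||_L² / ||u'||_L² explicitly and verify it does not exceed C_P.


||u||_L² / ||u'||_L² = 2/π < C_P = 4/π.

u(x) = -4/3·sin(π/2·x), so u'(x) = -2*π*cos(π*x/2)/3.
Writing u(x) = A·sin(kπx/L) with A = -4/3 and k = 2, use ∫_0^L sin²(kπx/L) dx = L/2 and ∫_0^L cos²(kπx/L) dx = L/2.
u² = 16/9·sin²(π/2·x) and (u')² = 4*π^2/9·cos²(π/2·x), and each of sin², cos² integrates to L/2 = 2 over (0, 4).
∫_0^4 u² dx = 32/9, so ||u||_L² = 4*sqrt(2)/3.
∫_0^4 (u')² dx = 8*π^2/9, so ||u'||_L² = 2*sqrt(2)*π/3.
Ratio ||u||_L² / ||u'||_L² = 2/π.
Sharp Poincaré constant on H^1_0(0, 4) is C_P = L/π = 4/π, achieved by sin(π/4·x).
This is the k = 2 harmonic; the ratio L/(kπ) is strictly less than C_P = L/π, consistent with the sharp inequality ||u||_L² ≤ C_P ||u'||_L².


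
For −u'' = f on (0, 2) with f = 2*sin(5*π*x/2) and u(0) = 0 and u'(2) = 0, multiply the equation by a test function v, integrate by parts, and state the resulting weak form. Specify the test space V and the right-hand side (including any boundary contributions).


V = {v ∈ H^1(0, 2) : v(0) = 0} (test functions vanish at x = 0 where u is specified); weak form: ∫_0^2 u'v' dx = ∫_0^2 (2*sin(5*π*x/2)) v dx for all v ∈ V.

Multiply both sides by a test function v and integrate from 0 to 2:
  ∫_0^2 −u''(x) v(x) dx = ∫_0^2 f(x) v(x) dx.
Integrate the LHS by parts once:
  ∫_0^2 −u'' v dx = −[u'(x) v(x)]_0^2 + ∫_0^2 u'(x) v'(x) dx.
Thus ∫_0^2 u'(x) v'(x) dx = ∫_0^2 f(x) v(x) dx + [u'(x) v(x)]_0^2.
Choose V so that boundary terms are either known or forced to vanish.
Mixed BC: u(0) = 0 (Dirichlet) and u'(2) = 0 (Neumann). Define V = {v ∈ H^1(0, 2) : v(0) = 0}. Then [u' v]_0^2 = u'(2)·v(2) − u'(0)·0 = 0.
Weak formulation: find u (satisfying any essential BC) such that ∫_0^2 u'(x) v'(x) dx = ∫_0^2 f v dx for all v ∈ V (Dirichlet at 0 absorbed into V; the Neumann datum at x = 2 is zero, so no boundary term remains).
Substituting f(x) = 2*sin(5*π*x/2), the right-hand side is ∫_0^2 (2*sin(5*π*x/2)) v dx.


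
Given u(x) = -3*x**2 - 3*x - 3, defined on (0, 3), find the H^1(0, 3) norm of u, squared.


||u||_{H^1}^2 = 16659/10

The H^1 norm (squared) on an interval (0, L) is
  ||u||_{H^1}^2 = ∫_0^L u(x)^2 dx + ∫_0^L u'(x)^2 dx.
Compute u'(x) = -6*x - 3.
Then u(x)^2 = 9*x**4 + 18*x**3 + 27*x**2 + 18*x + 9 and u'(x)^2 = 36*x**2 + 36*x + 9.
Integrate each monomial from 0 to 3 using ∫_0^3 c·x^n dx = c·3^(n+1)/(n+1):
  ∫_0^3 u(x)^2 dx = ∫_0^3 (9*x^4 + 18*x^3 + 27*x^2 + 18*x + 9) dx. Term by term:
    ∫_0^3 9*x^4 dx = 2187/5;  ∫_0^3 18*x^3 dx = 729/2;  ∫_0^3 27*x^2 dx = 243;
    ∫_0^3 18*x dx = 81;  ∫_0^3 9 dx = 27.
  Sum: 2187/5 + 729/2 + 243 + 81 + 27 = 11529/10.
  ∫_0^3 u'(x)^2 dx = ∫_0^3 (36*x^2 + 36*x + 9) dx. Term by term:
    ∫_0^3 36*x^2 dx = 324;  ∫_0^3 36*x dx = 162;  ∫_0^3 9 dx = 27.
  Sum: 324 + 162 + 27 = 513.
Adding: ||u||_{H^1}^2 = 11529/10 + 513 = 16659/10.


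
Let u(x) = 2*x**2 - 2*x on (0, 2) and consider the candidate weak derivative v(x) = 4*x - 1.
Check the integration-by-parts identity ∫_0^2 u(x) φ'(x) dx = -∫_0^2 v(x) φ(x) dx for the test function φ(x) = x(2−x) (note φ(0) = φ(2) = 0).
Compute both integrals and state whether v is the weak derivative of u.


LHS = -8/3, RHS = -4. No, v is not the weak derivative of u.

u(x) = 2*x**2 - 2*x, classical derivative u'(x) = 4*x - 2.
φ(x) = x(2−x), so φ'(x) = 2 - 2*x.
Note φ(0) = φ(2) = 0, so the boundary term u·φ vanishes.
LHS = ∫_0^2 u(x) φ'(x) dx = ∫_0^2 (-4*x^3 + 8*x^2 - 4*x) dx. Term by term:
  ∫_0^2 -4*x^3 dx = -16;  ∫_0^2 8*x^2 dx = 64/3;  ∫_0^2 -4*x dx = -8.
Sum: -16 + 64/3 − 8 = -8/3.
So LHS = -8/3.
∫_0^2 v(x) φ(x) dx = ∫_0^2 (-4*x^3 + 9*x^2 - 2*x) dx. Term by term:
  ∫_0^2 -4*x^3 dx = -16;  ∫_0^2 9*x^2 dx = 24;  ∫_0^2 -2*x dx = -4.
Sum: -16 + 24 − 4 = 4.
So RHS = -∫_0^2 v(x) φ(x) dx = -4.
LHS − RHS = 4/3 ≠ 0, so the identity fails.
(For a valid weak derivative the identity must hold for EVERY test function, in particular this one. The failure shows v is NOT the weak derivative of u.)
Correct weak derivative would be u'(x) = 4*x - 2.


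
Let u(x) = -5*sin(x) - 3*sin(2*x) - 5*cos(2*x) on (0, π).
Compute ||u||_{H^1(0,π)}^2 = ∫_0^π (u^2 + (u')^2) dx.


||u||_{H^1(0,π)}^2 = -500/3 + 110*π

u'(x) = 10*sin(2*x) - 5*cos(x) - 6*cos(2*x).
Expand u² and (u')² and integrate term by term on (0, π), using: for integers n ≥ 1, ∫_0^π sin²(nx) dx = ∫_0^π cos²(nx) dx = π/2; for n ≠ n', ∫_0^π sin(nx)sin(n'x) dx = ∫_0^π cos(nx)cos(n'x) dx = 0; and by product-to-sum, ∫_0^π sin(nx)cos(n'x) dx = ½∫_0^π [sin((n+n')x) + sin((n−n')x)] dx, which is 0 when n+n' is even and 2n/(n²−n'²) when n+n' is odd (it need not vanish on (0, π)).
  u² squared terms: (-5)²·∫cos(2x)² dx = 25·π/2 = 25*π/2;  (-5)²·∫sin(x)² dx = 25·π/2 = 25*π/2;  (-3)²·∫sin(2x)² dx = 9·π/2 = 9*π/2.
  u² cross terms: 2·(-5)·(-5)·∫cos(2x)·sin(x) dx = 50·(-2/3) = -100/3;  2·(-5)·(-3)·∫cos(2x)·sin(2x) dx = 30·(0) = 0;  2·(-5)·(-3)·∫sin(x)·sin(2x) dx = 30·(0) = 0.
  So ∫_0^π u² dx = 25*π/2 + 25*π/2 + 9*π/2 − 100/3 + 0 + 0 = -100/3 + 59*π/2.
  (u')² squared terms: (-6)²·∫cos(2x)² dx = 36·π/2 = 18*π;  (-5)²·∫cos(x)² dx = 25·π/2 = 25*π/2;  (10)²·∫sin(2x)² dx = 100·π/2 = 50*π.
  (u')² cross terms: 2·(-6)·(-5)·∫cos(2x)·cos(x) dx = 60·(0) = 0;  2·(-6)·(10)·∫cos(2x)·sin(2x) dx = -120·(0) = 0;  2·(-5)·(10)·∫cos(x)·sin(2x) dx = -100·(4/3) = -400/3.
  So ∫_0^π (u')² dx = 18*π + 25*π/2 + 50*π + 0 + 0 − 400/3 = -400/3 + 161*π/2.
||u||_{H^1}^2 = (-100/3 + 59*π/2) + (-400/3 + 161*π/2) = -500/3 + 110*π.


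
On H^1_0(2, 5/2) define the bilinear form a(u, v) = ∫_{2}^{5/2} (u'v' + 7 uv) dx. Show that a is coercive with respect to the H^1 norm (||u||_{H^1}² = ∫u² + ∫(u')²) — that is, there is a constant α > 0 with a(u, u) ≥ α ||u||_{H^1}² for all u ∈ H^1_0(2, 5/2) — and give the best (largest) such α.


α = 1

Coercivity of a(·,·) on H^1_0(2, 5/2) means a(u, u) ≥ α ||u||_{H^1}² for every u ∈ H^1_0.
The interval has length L = 1/2, and Poincaré/coercivity depend only on L. Here a(u, u) = ∫(u')² + (7)·∫u².
Here c = 7 ≥ 1, so a(u,u) = ∫(u')² + c∫u² ≥ ∫(u')² + ∫u² = ||u||_{H^1}², i.e. α = 1 works. No larger α is possible: a(u,u) ≥ α||u||_{H^1}² means (1−α)∫(u')² ≥ (α−c)∫u², and for the modes u_n = sin(nπ(x−x₀)/L) (x₀ the left endpoint) one has ∫u_n²/∫(u_n')² = (L/(nπ))² → 0, so a(u_n,u_n)/||u_n||_{H^1}² → 1. Hence the optimal constant is α = 1.
Therefore α = 1.


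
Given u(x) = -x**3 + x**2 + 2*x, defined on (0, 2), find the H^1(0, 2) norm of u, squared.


||u||_{H^1}^2 = 584/35

The H^1 norm (squared) on an interval (0, L) is
  ||u||_{H^1}^2 = ∫_0^L u(x)^2 dx + ∫_0^L u'(x)^2 dx.
Compute u'(x) = -3*x**2 + 2*x + 2.
Then u(x)^2 = x**6 - 2*x**5 - 3*x**4 + 4*x**3 + 4*x**2 and u'(x)^2 = 9*x**4 - 12*x**3 - 8*x**2 + 8*x + 4.
Integrate each monomial from 0 to 2 using ∫_0^2 c·x^n dx = c·2^(n+1)/(n+1):
  ∫_0^2 u(x)^2 dx = ∫_0^2 (x^6 - 2*x^5 - 3*x^4 + 4*x^3 + 4*x^2) dx. Term by term:
    ∫_0^2 x^6 dx = 128/7;  ∫_0^2 -2*x^5 dx = -64/3;  ∫_0^2 -3*x^4 dx = -96/5;
    ∫_0^2 4*x^3 dx = 16;  ∫_0^2 4*x^2 dx = 32/3.
  Sum: 128/7 − 64/3 − 96/5 + 16 + 32/3 = 464/105.
  ∫_0^2 u'(x)^2 dx = ∫_0^2 (9*x^4 - 12*x^3 - 8*x^2 + 8*x + 4) dx. Term by term:
    ∫_0^2 9*x^4 dx = 288/5;  ∫_0^2 -12*x^3 dx = -48;  ∫_0^2 -8*x^2 dx = -64/3;
    ∫_0^2 8*x dx = 16;  ∫_0^2 4 dx = 8.
  Sum: 288/5 − 48 − 64/3 + 16 + 8 = 184/15.
Adding: ||u||_{H^1}^2 = 464/105 + 184/15 = 584/35.


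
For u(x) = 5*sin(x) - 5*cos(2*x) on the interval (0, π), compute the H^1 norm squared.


||u||_{H^1(0,π)}^2 = 500/3 + 175*π/2

u'(x) = 10*sin(2*x) + 5*cos(x).
Expand u² and (u')² and integrate term by term on (0, π), using: for integers n ≥ 1, ∫_0^π sin²(nx) dx = ∫_0^π cos²(nx) dx = π/2; for n ≠ n', ∫_0^π sin(nx)sin(n'x) dx = ∫_0^π cos(nx)cos(n'x) dx = 0; and by product-to-sum, ∫_0^π sin(nx)cos(n'x) dx = ½∫_0^π [sin((n+n')x) + sin((n−n')x)] dx, which is 0 when n+n' is even and 2n/(n²−n'²) when n+n' is odd (it need not vanish on (0, π)).
  u² squared terms: (-5)²·∫cos(2x)² dx = 25·π/2 = 25*π/2;  (5)²·∫sin(x)² dx = 25·π/2 = 25*π/2.
  u² cross terms: 2·(-5)·(5)·∫cos(2x)·sin(x) dx = -50·(-2/3) = 100/3.
  So ∫_0^π u² dx = 25*π/2 + 25*π/2 + 100/3 = 100/3 + 25*π.
  (u')² squared terms: (5)²·∫cos(x)² dx = 25·π/2 = 25*π/2;  (10)²·∫sin(2x)² dx = 100·π/2 = 50*π.
  (u')² cross terms: 2·(5)·(10)·∫cos(x)·sin(2x) dx = 100·(4/3) = 400/3.
  So ∫_0^π (u')² dx = 25*π/2 + 50*π + 400/3 = 400/3 + 125*π/2.
||u||_{H^1}^2 = (100/3 + 25*π) + (400/3 + 125*π/2) = 500/3 + 175*π/2.


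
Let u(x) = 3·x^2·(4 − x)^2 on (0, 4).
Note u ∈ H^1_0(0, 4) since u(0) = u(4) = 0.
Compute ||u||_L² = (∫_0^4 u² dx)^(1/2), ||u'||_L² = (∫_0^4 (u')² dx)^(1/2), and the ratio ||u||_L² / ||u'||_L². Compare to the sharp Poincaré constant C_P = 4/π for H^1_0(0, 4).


||u||_L² / ||u'||_L² = 2*sqrt(3)/3 < C_P = 4/π.

u(x) = 3·x^2·(4 − x)^2, so u'(x) = 12*x*(x - 4)*(x - 2).
u(x) = 3·x^2·(4 − x)^2 vanishes at x = 0 and x = 4, so u ∈ H^1_0(0, 4). Differentiate via the product rule and integrate the resulting polynomials term by term.
  ∫_0^4 u² dx = ∫_0^4 (9*x^8 - 144*x^7 + 864*x^6 - 2304*x^5 + 2304*x^4) dx. Term by term:
    ∫_0^4 9*x^8 dx = 262144;  ∫_0^4 -144*x^7 dx = -1179648;  ∫_0^4 864*x^6 dx = 14155776/7;
    ∫_0^4 -2304*x^5 dx = -1572864;  ∫_0^4 2304*x^4 dx = 2359296/5.
  Sum: 262144 − 1179648 + 14155776/7 − 1572864 + 2359296/5 = 131072/35.
  ∫_0^4 (u')² dx = ∫_0^4 (144*x^6 - 1728*x^5 + 7488*x^4 - 13824*x^3 + 9216*x^2) dx. Term by term:
    ∫_0^4 144*x^6 dx = 2359296/7;  ∫_0^4 -1728*x^5 dx = -1179648;  ∫_0^4 7488*x^4 dx = 7667712/5;
    ∫_0^4 -13824*x^3 dx = -884736;  ∫_0^4 9216*x^2 dx = 196608.
  Sum: 2359296/7 − 1179648 + 7667712/5 − 884736 + 196608 = 98304/35.
∫_0^4 u² dx = 131072/35, so ||u||_L² = 256*sqrt(70)/35.
∫_0^4 (u')² dx = 98304/35, so ||u'||_L² = 128*sqrt(210)/35.
Ratio ||u||_L² / ||u'||_L² = 2*sqrt(3)/3.
Sharp Poincaré constant on H^1_0(0, 4) is C_P = L/π = 4/π, achieved by sin(π/4·x).
A polynomial bump cannot attain the sharp Poincaré constant (only the first sine eigenfunction does), so the ratio is strictly less than C_P, consistent with ||u||_L² ≤ C_P ||u'||_L².


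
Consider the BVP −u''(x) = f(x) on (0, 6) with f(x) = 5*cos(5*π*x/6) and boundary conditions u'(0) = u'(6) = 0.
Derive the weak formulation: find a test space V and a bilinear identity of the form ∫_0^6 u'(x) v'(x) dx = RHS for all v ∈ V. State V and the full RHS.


V = H^1(0, 6) (no boundary constraint on v; u is determined up to an additive constant); weak form: ∫_0^6 u'v' dx = ∫_0^6 (5*cos(5*π*x/6)) v dx for all v ∈ V.

Multiply both sides by a test function v and integrate from 0 to 6:
  ∫_0^6 −u''(x) v(x) dx = ∫_0^6 f(x) v(x) dx.
Integrate the LHS by parts once:
  ∫_0^6 −u'' v dx = −[u'(x) v(x)]_0^6 + ∫_0^6 u'(x) v'(x) dx.
Thus ∫_0^6 u'(x) v'(x) dx = ∫_0^6 f(x) v(x) dx + [u'(x) v(x)]_0^6.
Choose V so that boundary terms are either known or forced to vanish.
u has homogeneous Neumann: u'(0) = u'(6) = 0. So [u' v]_0^6 = 0·v(6) − 0·v(0) = 0 for any v; take V = H^1(0, 6).
Weak formulation: find u (satisfying any essential BC) such that ∫_0^6 u'(x) v'(x) dx = ∫_0^6 f v dx for all v ∈ V (homogeneous Neumann, so boundary terms vanish).
Substituting f(x) = 5*cos(5*π*x/6), the right-hand side is ∫_0^6 (5*cos(5*π*x/6)) v dx.
Compatibility check (pure Neumann): taking v ≡ 1 ∈ V gives 0 = ∫_0^6 f dx + (0) − (0), i.e. ∫_0^6 f dx must equal u'(0) − u'(6) = 0. Indeed ∫_0^6 (5*cos(5*π*x/6)) dx = 0, so the data are compatible. The solution is then unique only up to an additive constant (fix it e.g. by requiring ∫_0^6 u dx = 0).


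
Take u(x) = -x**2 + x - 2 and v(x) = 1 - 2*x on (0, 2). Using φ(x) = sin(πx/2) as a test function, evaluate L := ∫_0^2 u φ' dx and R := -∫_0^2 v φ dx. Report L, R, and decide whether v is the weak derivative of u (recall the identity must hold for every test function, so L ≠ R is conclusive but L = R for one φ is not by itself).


LHS = 4/π, RHS = 4/π. Yes, v = u' weakly.

u(x) = -x**2 + x - 2, classical derivative u'(x) = 1 - 2*x.
φ(x) = sin(πx/2), so φ'(x) = π*cos(π*x/2)/2.
Note φ(0) = φ(2) = 0, so the boundary term u·φ vanishes.
LHS = ∫_0^2 u(x) φ'(x) dx = ∫_0^2 (-π*x^2*cos(π*x/2)/2 + π*x*cos(π*x/2)/2 - π*cos(π*x/2)) dx. Term by term:
  ∫_0^2 -π*cos(π*x/2) dx = 0;  ∫_0^2 π*x*cos(π*x/2)/2 dx = -4/π;  ∫_0^2 -π*x^2*cos(π*x/2)/2 dx = 8/π.
Sum: 0 − 4/π + 8/π = 4/π.
So LHS = 4/π.
∫_0^2 v(x) φ(x) dx = ∫_0^2 (-2*x*sin(π*x/2) + sin(π*x/2)) dx. Term by term:
  ∫_0^2 -2*x*sin(π*x/2) dx = -8/π;  ∫_0^2 sin(π*x/2) dx = 4/π.
Sum: -8/π + 4/π = -4/π.
So RHS = -∫_0^2 v(x) φ(x) dx = 4/π.
LHS = RHS, so the identity holds for this test φ.
Moreover u is smooth here and v(x) = u'(x) = 1 - 2*x pointwise, so the identity holds for every test function. Hence v is the weak derivative of u.


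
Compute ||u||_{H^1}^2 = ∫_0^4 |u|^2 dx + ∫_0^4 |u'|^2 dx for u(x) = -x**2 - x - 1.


||u||_{H^1}^2 = 8072/15

The H^1 norm (squared) on an interval (0, L) is
  ||u||_{H^1}^2 = ∫_0^L u(x)^2 dx + ∫_0^L u'(x)^2 dx.
Compute u'(x) = -2*x - 1.
Then u(x)^2 = x**4 + 2*x**3 + 3*x**2 + 2*x + 1 and u'(x)^2 = 4*x**2 + 4*x + 1.
Integrate each monomial from 0 to 4 using ∫_0^4 c·x^n dx = c·4^(n+1)/(n+1):
  ∫_0^4 u(x)^2 dx = ∫_0^4 (x^4 + 2*x^3 + 3*x^2 + 2*x + 1) dx. Term by term:
    ∫_0^4 x^4 dx = 1024/5;  ∫_0^4 2*x^3 dx = 128;  ∫_0^4 3*x^2 dx = 64;
    ∫_0^4 2*x dx = 16;  ∫_0^4 1 dx = 4.
  Sum: 1024/5 + 128 + 64 + 16 + 4 = 2084/5.
  ∫_0^4 u'(x)^2 dx = ∫_0^4 (4*x^2 + 4*x + 1) dx. Term by term:
    ∫_0^4 4*x^2 dx = 256/3;  ∫_0^4 4*x dx = 32;  ∫_0^4 1 dx = 4.
  Sum: 256/3 + 32 + 4 = 364/3.
Adding: ||u||_{H^1}^2 = 2084/5 + 364/3 = 8072/15.


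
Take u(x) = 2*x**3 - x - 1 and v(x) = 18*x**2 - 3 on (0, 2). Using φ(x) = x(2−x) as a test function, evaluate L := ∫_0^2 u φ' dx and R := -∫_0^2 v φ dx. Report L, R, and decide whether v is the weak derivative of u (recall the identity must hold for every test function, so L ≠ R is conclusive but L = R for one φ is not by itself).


LHS = -124/15, RHS = -124/5. No, v is not the weak derivative of u.

u(x) = 2*x**3 - x - 1, classical derivative u'(x) = 6*x**2 - 1.
φ(x) = x(2−x), so φ'(x) = 2 - 2*x.
Note φ(0) = φ(2) = 0, so the boundary term u·φ vanishes.
LHS = ∫_0^2 u(x) φ'(x) dx = ∫_0^2 (-4*x^4 + 4*x^3 + 2*x^2 - 2) dx. Term by term:
  ∫_0^2 -4*x^4 dx = -128/5;  ∫_0^2 4*x^3 dx = 16;  ∫_0^2 2*x^2 dx = 16/3;
  ∫_0^2 -2 dx = -4.
Sum: -128/5 + 16 + 16/3 − 4 = -124/15.
So LHS = -124/15.
∫_0^2 v(x) φ(x) dx = ∫_0^2 (-18*x^4 + 36*x^3 + 3*x^2 - 6*x) dx. Term by term:
  ∫_0^2 -18*x^4 dx = -576/5;  ∫_0^2 36*x^3 dx = 144;  ∫_0^2 3*x^2 dx = 8;
  ∫_0^2 -6*x dx = -12.
Sum: -576/5 + 144 + 8 − 12 = 124/5.
So RHS = -∫_0^2 v(x) φ(x) dx = -124/5.
LHS − RHS = 248/15 ≠ 0, so the identity fails.
(For a valid weak derivative the identity must hold for EVERY test function, in particular this one. The failure shows v is NOT the weak derivative of u.)
Correct weak derivative would be u'(x) = 6*x**2 - 1.


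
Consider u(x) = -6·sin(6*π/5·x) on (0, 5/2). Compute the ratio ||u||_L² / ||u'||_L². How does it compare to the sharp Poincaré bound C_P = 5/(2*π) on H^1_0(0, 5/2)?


||u||_L² / ||u'||_L² = 5/(6*π) < C_P = 5/(2*π).

u(x) = -6·sin(6*π/5·x), so u'(x) = -36*π*cos(6*π*x/5)/5.
Writing u(x) = A·sin(kπx/L) with A = -6 and k = 3, use ∫_0^L sin²(kπx/L) dx = L/2 and ∫_0^L cos²(kπx/L) dx = L/2.
u² = 36·sin²(6*π/5·x) and (u')² = 1296*π^2/25·cos²(6*π/5·x), and each of sin², cos² integrates to L/2 = 5/4 over (0, 5/2).
∫_0^5/2 u² dx = 45, so ||u||_L² = 3*sqrt(5).
∫_0^5/2 (u')² dx = 324*π^2/5, so ||u'||_L² = 18*sqrt(5)*π/5.
Ratio ||u||_L² / ||u'||_L² = 5/(6*π).
Sharp Poincaré constant on H^1_0(0, 5/2) is C_P = L/π = 5/(2*π), achieved by sin(2*π/5·x).
This is the k = 3 harmonic; the ratio L/(kπ) is strictly less than C_P = L/π, consistent with the sharp inequality ||u||_L² ≤ C_P ||u'||_L².


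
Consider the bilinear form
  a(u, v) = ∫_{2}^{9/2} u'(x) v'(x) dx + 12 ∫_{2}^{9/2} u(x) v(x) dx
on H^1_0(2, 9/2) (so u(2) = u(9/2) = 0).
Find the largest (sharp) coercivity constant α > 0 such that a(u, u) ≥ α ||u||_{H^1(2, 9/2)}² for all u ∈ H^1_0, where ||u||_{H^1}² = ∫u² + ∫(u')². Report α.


α = 1

Coercivity of a(·,·) on H^1_0(2, 9/2) means a(u, u) ≥ α ||u||_{H^1}² for every u ∈ H^1_0.
The interval has length L = 5/2, and Poincaré/coercivity depend only on L. Here a(u, u) = ∫(u')² + (12)·∫u².
Here c = 12 ≥ 1, so a(u,u) = ∫(u')² + c∫u² ≥ ∫(u')² + ∫u² = ||u||_{H^1}², i.e. α = 1 works. No larger α is possible: a(u,u) ≥ α||u||_{H^1}² means (1−α)∫(u')² ≥ (α−c)∫u², and for the modes u_n = sin(nπ(x−x₀)/L) (x₀ the left endpoint) one has ∫u_n²/∫(u_n')² = (L/(nπ))² → 0, so a(u_n,u_n)/||u_n||_{H^1}² → 1. Hence the optimal constant is α = 1.
Therefore α = 1.


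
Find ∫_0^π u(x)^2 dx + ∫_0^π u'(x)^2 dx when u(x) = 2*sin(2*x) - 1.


||u||_{H^1(0,π)}^2 = 11*π

u'(x) = 4*cos(2*x).
Expand u² and (u')² and integrate term by term on (0, π), using: for integers n ≥ 1, ∫_0^π sin²(nx) dx = ∫_0^π cos²(nx) dx = π/2; for n ≠ n', ∫_0^π sin(nx)sin(n'x) dx = ∫_0^π cos(nx)cos(n'x) dx = 0; and by product-to-sum, ∫_0^π sin(nx)cos(n'x) dx = ½∫_0^π [sin((n+n')x) + sin((n−n')x)] dx, which is 0 when n+n' is even and 2n/(n²−n'²) when n+n' is odd (it need not vanish on (0, π)). For the constant mode: ∫_0^π 1 dx = π, ∫_0^π cos(nx) dx = 0, ∫_0^π sin(nx) dx = (1−(−1)^n)/n.
  u² squared terms: (-1)²·∫1 dx = 1·π = π;  (2)²·∫sin(2x)² dx = 4·π/2 = 2*π.
  u² cross terms: 2·(-1)·(2)·∫1·sin(2x) dx = -4·(0) = 0.
  So ∫_0^π u² dx = π + 2*π + 0 = 3*π.
  (u')² squared terms: (4)²·∫cos(2x)² dx = 16·π/2 = 8*π.
  So ∫_0^π (u')² dx = 8*π.
||u||_{H^1}^2 = (3*π) + (8*π) = 11*π.


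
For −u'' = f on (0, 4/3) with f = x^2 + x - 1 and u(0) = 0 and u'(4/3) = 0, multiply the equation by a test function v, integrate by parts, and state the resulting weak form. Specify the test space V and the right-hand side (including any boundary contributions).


V = {v ∈ H^1(0, 4/3) : v(0) = 0} (test functions vanish at x = 0 where u is specified); weak form: ∫_0^4/3 u'v' dx = ∫_0^4/3 (x^2 + x - 1) v dx for all v ∈ V.

Multiply both sides by a test function v and integrate from 0 to 4/3:
  ∫_0^4/3 −u''(x) v(x) dx = ∫_0^4/3 f(x) v(x) dx.
Integrate the LHS by parts once:
  ∫_0^4/3 −u'' v dx = −[u'(x) v(x)]_0^4/3 + ∫_0^4/3 u'(x) v'(x) dx.
Thus ∫_0^4/3 u'(x) v'(x) dx = ∫_0^4/3 f(x) v(x) dx + [u'(x) v(x)]_0^4/3.
Choose V so that boundary terms are either known or forced to vanish.
Mixed BC: u(0) = 0 (Dirichlet) and u'(4/3) = 0 (Neumann). Define V = {v ∈ H^1(0, 4/3) : v(0) = 0}. Then [u' v]_0^4/3 = u'(4/3)·v(4/3) − u'(0)·0 = 0.
Weak formulation: find u (satisfying any essential BC) such that ∫_0^4/3 u'(x) v'(x) dx = ∫_0^4/3 f v dx for all v ∈ V (Dirichlet at 0 absorbed into V; the Neumann datum at x = 4/3 is zero, so no boundary term remains).
Substituting f(x) = x^2 + x - 1, the right-hand side is ∫_0^4/3 (x^2 + x - 1) v dx.


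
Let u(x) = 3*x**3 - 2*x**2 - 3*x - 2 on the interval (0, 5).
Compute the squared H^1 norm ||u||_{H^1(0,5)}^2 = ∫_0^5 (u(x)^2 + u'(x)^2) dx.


||u||_{H^1}^2 = 696230/7

The H^1 norm (squared) on an interval (0, L) is
  ||u||_{H^1}^2 = ∫_0^L u(x)^2 dx + ∫_0^L u'(x)^2 dx.
Compute u'(x) = 9*x**2 - 4*x - 3.
Then u(x)^2 = 9*x**6 - 12*x**5 - 14*x**4 + 17*x**2 + 12*x + 4 and u'(x)^2 = 81*x**4 - 72*x**3 - 38*x**2 + 24*x + 9.
Integrate each monomial from 0 to 5 using ∫_0^5 c·x^n dx = c·5^(n+1)/(n+1):
  ∫_0^5 u(x)^2 dx = ∫_0^5 (9*x^6 - 12*x^5 - 14*x^4 + 17*x^2 + 12*x + 4) dx. Term by term:
    ∫_0^5 9*x^6 dx = 703125/7;  ∫_0^5 -12*x^5 dx = -31250;  ∫_0^5 -14*x^4 dx = -8750;
    ∫_0^5 17*x^2 dx = 2125/3;  ∫_0^5 12*x dx = 150;  ∫_0^5 4 dx = 20.
  Sum: 703125/7 − 31250 − 8750 + 2125/3 + 150 + 20 = 1287820/21.
  ∫_0^5 u'(x)^2 dx = ∫_0^5 (81*x^4 - 72*x^3 - 38*x^2 + 24*x + 9) dx. Term by term:
    ∫_0^5 81*x^4 dx = 50625;  ∫_0^5 -72*x^3 dx = -11250;  ∫_0^5 -38*x^2 dx = -4750/3;
    ∫_0^5 24*x dx = 300;  ∫_0^5 9 dx = 45.
  Sum: 50625 − 11250 − 4750/3 + 300 + 45 = 114410/3.
Adding: ||u||_{H^1}^2 = 1287820/21 + 114410/3 = 696230/7.


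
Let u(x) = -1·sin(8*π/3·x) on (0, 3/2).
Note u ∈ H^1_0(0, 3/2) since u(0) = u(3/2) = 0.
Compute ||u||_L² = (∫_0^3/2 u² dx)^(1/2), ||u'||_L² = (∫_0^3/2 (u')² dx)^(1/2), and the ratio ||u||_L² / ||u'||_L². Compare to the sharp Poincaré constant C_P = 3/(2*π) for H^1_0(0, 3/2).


||u||_L² / ||u'||_L² = 3/(8*π) < C_P = 3/(2*π).

u(x) = -1·sin(8*π/3·x), so u'(x) = -8*π*cos(8*π*x/3)/3.
Writing u(x) = A·sin(kπx/L) with A = -1 and k = 4, use ∫_0^L sin²(kπx/L) dx = L/2 and ∫_0^L cos²(kπx/L) dx = L/2.
u² = 1·sin²(8*π/3·x) and (u')² = 64*π^2/9·cos²(8*π/3·x), and each of sin², cos² integrates to L/2 = 3/4 over (0, 3/2).
∫_0^3/2 u² dx = 3/4, so ||u||_L² = sqrt(3)/2.
∫_0^3/2 (u')² dx = 16*π^2/3, so ||u'||_L² = 4*sqrt(3)*π/3.
Ratio ||u||_L² / ||u'||_L² = 3/(8*π).
Sharp Poincaré constant on H^1_0(0, 3/2) is C_P = L/π = 3/(2*π), achieved by sin(2*π/3·x).
This is the k = 4 harmonic; the ratio L/(kπ) is strictly less than C_P = L/π, consistent with the sharp inequality ||u||_L² ≤ C_P ||u'||_L².


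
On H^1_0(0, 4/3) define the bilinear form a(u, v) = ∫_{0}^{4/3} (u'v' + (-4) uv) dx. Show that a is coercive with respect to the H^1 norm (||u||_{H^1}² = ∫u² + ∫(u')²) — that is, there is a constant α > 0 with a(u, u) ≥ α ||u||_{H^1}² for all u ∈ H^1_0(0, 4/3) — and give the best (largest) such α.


α = (-64 + 9*π^2)/(16 + 9*π^2)

Coercivity of a(·,·) on H^1_0(0, 4/3) means a(u, u) ≥ α ||u||_{H^1}² for every u ∈ H^1_0.
The interval has length L = 4/3, and Poincaré/coercivity depend only on L. Here a(u, u) = ∫(u')² + (-4)·∫u².
Here c = -4 < 0 with |c| < (π/L)² = 9*π^2/16, so coercivity still holds. The condition a(u,u) ≥ α||u||_{H^1}² reads (1−α)∫(u')² ≥ (α−c)∫u². Any admissible α is ≤ 1 (rapidly oscillating u have ∫u²/∫(u')² → 0), and α = 1 would force 0 ≥ (1−c)∫u², impossible since c < 1; so 1−α > 0. By the sharp Poincaré inequality on H^1_0 of an interval of length L, ∫(u')² ≥ (π/L)²∫u² with equality for the first sine mode sin(π(x−x₀)/L) (x₀ the left endpoint), so the inequality holds for all u iff (1−α)(π/L)² ≥ α − c, i.e. α ≤ ((π/L)² + c)/((π/L)² + 1) = (1 + c(L/π)²)/(1 + (L/π)²). (Direct route, valid since c ≤ 0: Poincaré gives c∫u² ≥ c(L/π)²∫(u')², so a(u,u) ≥ (1 + c(L/π)²)∫(u')², while ||u||_{H^1}² ≤ (1 + (L/π)²)∫(u')²; dividing yields the same α.) With (π/L)² = 9*π^2/16 and c = -4, the largest admissible constant is α = ((π/L)² + c)/((π/L)² + 1).
Simplifying, α = (-64 + 9*π^2)/(16 + 9*π^2).


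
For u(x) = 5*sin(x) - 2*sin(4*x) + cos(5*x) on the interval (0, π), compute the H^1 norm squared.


||u||_{H^1(0,π)}^2 = 832/9 + 72*π

u'(x) = -5*sin(5*x) + 5*cos(x) - 8*cos(4*x).
Expand u² and (u')² and integrate term by term on (0, π), using: for integers n ≥ 1, ∫_0^π sin²(nx) dx = ∫_0^π cos²(nx) dx = π/2; for n ≠ n', ∫_0^π sin(nx)sin(n'x) dx = ∫_0^π cos(nx)cos(n'x) dx = 0; and by product-to-sum, ∫_0^π sin(nx)cos(n'x) dx = ½∫_0^π [sin((n+n')x) + sin((n−n')x)] dx, which is 0 when n+n' is even and 2n/(n²−n'²) when n+n' is odd (it need not vanish on (0, π)).
  u² squared terms: (-2)²·∫sin(4x)² dx = 4·π/2 = 2*π;  (5)²·∫sin(x)² dx = 25·π/2 = 25*π/2;  (1)²·∫cos(5x)² dx = 1·π/2 = π/2.
  u² cross terms: 2·(-2)·(5)·∫sin(4x)·sin(x) dx = -20·(0) = 0;  2·(-2)·(1)·∫sin(4x)·cos(5x) dx = -4·(-8/9) = 32/9;  2·(5)·(1)·∫sin(x)·cos(5x) dx = 10·(0) = 0.
  So ∫_0^π u² dx = 2*π + 25*π/2 + π/2 + 0 + 32/9 + 0 = 32/9 + 15*π.
  (u')² squared terms: (-8)²·∫cos(4x)² dx = 64·π/2 = 32*π;  (-5)²·∫sin(5x)² dx = 25·π/2 = 25*π/2;  (5)²·∫cos(x)² dx = 25·π/2 = 25*π/2.
  (u')² cross terms: 2·(-8)·(-5)·∫cos(4x)·sin(5x) dx = 80·(10/9) = 800/9;  2·(-8)·(5)·∫cos(4x)·cos(x) dx = -80·(0) = 0;  2·(-5)·(5)·∫sin(5x)·cos(x) dx = -50·(0) = 0.
  So ∫_0^π (u')² dx = 32*π + 25*π/2 + 25*π/2 + 800/9 + 0 + 0 = 800/9 + 57*π.
||u||_{H^1}^2 = (32/9 + 15*π) + (800/9 + 57*π) = 832/9 + 72*π.


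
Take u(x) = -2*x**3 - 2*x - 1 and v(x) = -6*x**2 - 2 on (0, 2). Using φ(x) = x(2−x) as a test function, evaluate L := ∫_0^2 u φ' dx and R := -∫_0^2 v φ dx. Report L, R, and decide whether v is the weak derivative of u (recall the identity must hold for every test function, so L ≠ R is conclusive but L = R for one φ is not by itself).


LHS = 184/15, RHS = 184/15. Yes, v = u' weakly.

u(x) = -2*x**3 - 2*x - 1, classical derivative u'(x) = -6*x**2 - 2.
φ(x) = x(2−x), so φ'(x) = 2 - 2*x.
Note φ(0) = φ(2) = 0, so the boundary term u·φ vanishes.
LHS = ∫_0^2 u(x) φ'(x) dx = ∫_0^2 (4*x^4 - 4*x^3 + 4*x^2 - 2*x - 2) dx. Term by term:
  ∫_0^2 4*x^4 dx = 128/5;  ∫_0^2 -4*x^3 dx = -16;  ∫_0^2 4*x^2 dx = 32/3;
  ∫_0^2 -2*x dx = -4;  ∫_0^2 -2 dx = -4.
Sum: 128/5 − 16 + 32/3 − 4 − 4 = 184/15.
So LHS = 184/15.
∫_0^2 v(x) φ(x) dx = ∫_0^2 (6*x^4 - 12*x^3 + 2*x^2 - 4*x) dx. Term by term:
  ∫_0^2 6*x^4 dx = 192/5;  ∫_0^2 -12*x^3 dx = -48;  ∫_0^2 2*x^2 dx = 16/3;
  ∫_0^2 -4*x dx = -8.
Sum: 192/5 − 48 + 16/3 − 8 = -184/15.
So RHS = -∫_0^2 v(x) φ(x) dx = 184/15.
LHS = RHS, so the identity holds for this test φ.
Moreover u is smooth here and v(x) = u'(x) = -6*x**2 - 2 pointwise, so the identity holds for every test function. Hence v is the weak derivative of u.


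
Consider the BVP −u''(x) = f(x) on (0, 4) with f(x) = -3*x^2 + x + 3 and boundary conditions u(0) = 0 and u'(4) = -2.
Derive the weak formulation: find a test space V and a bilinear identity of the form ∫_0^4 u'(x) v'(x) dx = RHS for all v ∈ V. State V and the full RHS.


V = {v ∈ H^1(0, 4) : v(0) = 0} (test functions vanish at x = 0 where u is specified); weak form: ∫_0^4 u'v' dx = ∫_0^4 (-3*x^2 + x + 3) v dx − 2·v(4) for all v ∈ V.

Multiply both sides by a test function v and integrate from 0 to 4:
  ∫_0^4 −u''(x) v(x) dx = ∫_0^4 f(x) v(x) dx.
Integrate the LHS by parts once:
  ∫_0^4 −u'' v dx = −[u'(x) v(x)]_0^4 + ∫_0^4 u'(x) v'(x) dx.
Thus ∫_0^4 u'(x) v'(x) dx = ∫_0^4 f(x) v(x) dx + [u'(x) v(x)]_0^4.
Choose V so that boundary terms are either known or forced to vanish.
Mixed BC: u(0) = 0 (Dirichlet) and u'(4) = -2 (Neumann). Define V = {v ∈ H^1(0, 4) : v(0) = 0}. Then [u' v]_0^4 = u'(4)·v(4) − u'(0)·0 = − 2·v(4).
Weak formulation: find u (satisfying any essential BC) such that ∫_0^4 u'(x) v'(x) dx = ∫_0^4 f v dx − 2·v(4) for all v ∈ V (Dirichlet at 0 absorbed into V; Neumann datum at x = 4 contributes the boundary term).
Substituting f(x) = -3*x^2 + x + 3, the right-hand side is ∫_0^4 (-3*x^2 + x + 3) v dx − 2·v(4).


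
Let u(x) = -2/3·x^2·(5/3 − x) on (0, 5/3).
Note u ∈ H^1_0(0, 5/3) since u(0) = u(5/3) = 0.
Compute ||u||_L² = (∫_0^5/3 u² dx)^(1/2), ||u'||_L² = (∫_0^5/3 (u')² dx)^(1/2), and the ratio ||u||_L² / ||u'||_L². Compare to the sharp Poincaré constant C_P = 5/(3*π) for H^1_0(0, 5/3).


||u||_L² / ||u'||_L² = 5*sqrt(14)/42 < C_P = 5/(3*π).

u(x) = -2/3·x^2·(5/3 − x), so u'(x) = 2*x*(9*x - 10)/9.
u(x) = -2/3·x^2·(5/3 − x) vanishes at x = 0 and x = 5/3, so u ∈ H^1_0(0, 5/3). Differentiate via the product rule and integrate the resulting polynomials term by term.
  ∫_0^5/3 u² dx = ∫_0^5/3 (4*x^6/9 - 40*x^5/27 + 100*x^4/81) dx. Term by term:
    ∫_0^5/3 4*x^6/9 dx = 312500/137781;  ∫_0^5/3 -40*x^5/27 dx = -312500/59049;  ∫_0^5/3 100*x^4/81 dx = 62500/19683.
  Sum: 312500/137781 − 312500/59049 + 62500/19683 = 62500/413343.
  ∫_0^5/3 (u')² dx = ∫_0^5/3 (4*x^4 - 80*x^3/9 + 400*x^2/81) dx. Term by term:
    ∫_0^5/3 4*x^4 dx = 2500/243;  ∫_0^5/3 -80*x^3/9 dx = -12500/729;  ∫_0^5/3 400*x^2/81 dx = 50000/6561.
  Sum: 2500/243 − 12500/729 + 50000/6561 = 5000/6561.
∫_0^5/3 u² dx = 62500/413343, so ||u||_L² = 250*sqrt(7)/1701.
∫_0^5/3 (u')² dx = 5000/6561, so ||u'||_L² = 50*sqrt(2)/81.
Ratio ||u||_L² / ||u'||_L² = 5*sqrt(14)/42.
Sharp Poincaré constant on H^1_0(0, 5/3) is C_P = L/π = 5/(3*π), achieved by sin(3*π/5·x).
A polynomial bump cannot attain the sharp Poincaré constant (only the first sine eigenfunction does), so the ratio is strictly less than C_P, consistent with ||u||_L² ≤ C_P ||u'||_L².


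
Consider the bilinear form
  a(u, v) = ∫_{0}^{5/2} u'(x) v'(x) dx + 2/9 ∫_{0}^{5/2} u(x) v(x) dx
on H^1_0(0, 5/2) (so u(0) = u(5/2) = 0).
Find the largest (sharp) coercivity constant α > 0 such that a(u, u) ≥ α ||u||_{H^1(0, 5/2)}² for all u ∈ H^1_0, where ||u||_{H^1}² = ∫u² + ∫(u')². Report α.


α = 2*(25 + 18*π^2)/(9*(25 + 4*π^2))

Coercivity of a(·,·) on H^1_0(0, 5/2) means a(u, u) ≥ α ||u||_{H^1}² for every u ∈ H^1_0.
The interval has length L = 5/2, and Poincaré/coercivity depend only on L. Here a(u, u) = ∫(u')² + (2/9)·∫u².
Here 0 < c = 2/9 < 1. The condition a(u,u) ≥ α||u||_{H^1}² reads (1−α)∫(u')² ≥ (α−c)∫u². Any admissible α is ≤ 1 (rapidly oscillating u have ∫u²/∫(u')² → 0), and α = 1 would force 0 ≥ (1−c)∫u², impossible since c < 1; so 1−α > 0. By the sharp Poincaré inequality on H^1_0 of an interval of length L, ∫(u')² ≥ (π/L)²∫u² with equality for the first sine mode sin(π(x−x₀)/L) (x₀ the left endpoint), so the inequality holds for all u iff (1−α)(π/L)² ≥ α − c, i.e. α ≤ ((π/L)² + c)/((π/L)² + 1) = (1 + c(L/π)²)/(1 + (L/π)²). With (π/L)² = 4*π^2/25 and c = 2/9, the largest admissible constant is α = ((π/L)² + c)/((π/L)² + 1).
Simplifying, α = 2*(25 + 18*π^2)/(9*(25 + 4*π^2)).


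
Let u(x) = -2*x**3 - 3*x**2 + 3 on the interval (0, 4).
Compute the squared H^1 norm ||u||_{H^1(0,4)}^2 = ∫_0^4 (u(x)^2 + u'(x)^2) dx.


||u||_{H^1}^2 = 217212/7

The H^1 norm (squared) on an interval (0, L) is
  ||u||_{H^1}^2 = ∫_0^L u(x)^2 dx + ∫_0^L u'(x)^2 dx.
Compute u'(x) = -6*x**2 - 6*x.
Then u(x)^2 = 4*x**6 + 12*x**5 + 9*x**4 - 12*x**3 - 18*x**2 + 9 and u'(x)^2 = 36*x**4 + 72*x**3 + 36*x**2.
Integrate each monomial from 0 to 4 using ∫_0^4 c·x^n dx = c·4^(n+1)/(n+1):
  ∫_0^4 u(x)^2 dx = ∫_0^4 (4*x^6 + 12*x^5 + 9*x^4 - 12*x^3 - 18*x^2 + 9) dx. Term by term:
    ∫_0^4 4*x^6 dx = 65536/7;  ∫_0^4 12*x^5 dx = 8192;  ∫_0^4 9*x^4 dx = 9216/5;
    ∫_0^4 -12*x^3 dx = -768;  ∫_0^4 -18*x^2 dx = -384;  ∫_0^4 9 dx = 36.
  Sum: 65536/7 + 8192 + 9216/5 − 768 − 384 + 36 = 639852/35.
  ∫_0^4 u'(x)^2 dx = ∫_0^4 (36*x^4 + 72*x^3 + 36*x^2) dx. Term by term:
    ∫_0^4 36*x^4 dx = 36864/5;  ∫_0^4 72*x^3 dx = 4608;  ∫_0^4 36*x^2 dx = 768.
  Sum: 36864/5 + 4608 + 768 = 63744/5.
Adding: ||u||_{H^1}^2 = 639852/35 + 63744/5 = 217212/7.
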